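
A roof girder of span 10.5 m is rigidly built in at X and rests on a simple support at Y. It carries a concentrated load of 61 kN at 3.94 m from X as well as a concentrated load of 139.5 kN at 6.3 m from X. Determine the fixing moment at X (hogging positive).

M_X = 368.1 kN·m

Take the reaction at Y as the redundant and release it; the primary structure is a cantilever fixed at X.
Free-end deflection of the primary structure under the applied loading (downward +):
  point load 61 at a = 3.94: Pa²(3L − a)/(6EI) = 4350/EI
  point load 139.5 at a = 6.3: Pa²(3L − a)/(6EI) = 23254/EI
  δ_0 = 27604/EI
Tip deflection under a unit load at Y: L³/(3EI) = 385.9/EI.
The prop prevents deflection at Y: R_Y = δ_0/δ_{YY} = 27604/385.9 = 71.54 kN.
Moment equilibrium about X: M_X = Σ(load moments about X) − R_Y·L = 1119 − 71.54×10.5 = 368.1 kN·m.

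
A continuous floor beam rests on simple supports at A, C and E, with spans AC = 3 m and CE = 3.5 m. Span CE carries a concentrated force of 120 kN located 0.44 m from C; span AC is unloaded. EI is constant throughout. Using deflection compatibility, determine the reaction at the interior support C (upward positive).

R_C = 119.3 kN

Take M_C as the redundant. Released structure: two simple spans AC and CE with a hinge at C.
End slopes at the hinge C, treating each span as simply supported:
  span CE: point load 120 at a = 0.44: Pab(L + b)/(6LEI) = 50.47/EI
  relative rotation θ_0 = (0 + 50.47)/EI = 50.47/EI
A unit hogging moment at C produces rotation L₁/(3EI) + L₂/(3EI) = 2.167/EI.
Compatibility: M_C·(L₁+L₂)/(3EI) = θ_0, giving M_C = 23.29 kN·m (hogging).
Span AC, ΣM about A with M_C applied at C: R_C^{AC}·3 = 0 + 23.29, so R_C^{AC} = 7.765 kN and R_A = 0 − 7.765 = -7.765 kN.
Span CE, ΣM about E: R_C^{CE}·3.5 = 367.2 + 23.29, so R_C^{CE} = 111.6 kN and R_E = 120 − 111.6 = 8.43 kN.
R_C = 7.765 + 111.6 = 119.3 kN.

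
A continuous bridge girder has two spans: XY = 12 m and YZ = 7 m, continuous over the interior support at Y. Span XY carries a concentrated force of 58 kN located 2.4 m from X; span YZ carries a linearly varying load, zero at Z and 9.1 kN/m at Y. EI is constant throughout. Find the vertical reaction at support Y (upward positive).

R_Y = 44.86 kN

Insert a hinge at Y; M_Y is the redundant, and each span becomes simply supported.
End slopes at the hinge Y, treating each span as simply supported:
  span XY: point load 58 at a = 2.4: Pab(L + a)/(6LEI) = 267.3/EI
  span YZ: triangular load, peak 9.1: w₀L³/(45EI) = 69.36/EI
  relative rotation θ_0 = (267.3 + 69.36)/EI = 336.6/EI
A unit hogging moment at Y produces rotation L₁/(3EI) + L₂/(3EI) = 6.333/EI.
Compatibility: M_Y·(L₁+L₂)/(3EI) = θ_0, giving M_Y = 53.15 kN·m (hogging).
Span XY, ΣM about X with M_Y applied at Y: R_Y^{XY}·12 = 139.2 + 53.15, so R_Y^{XY} = 16.03 kN and R_X = 58 − 16.03 = 41.97 kN.
Span YZ, ΣM about Z: R_Y^{YZ}·7 = 148.6 + 53.15, so R_Y^{YZ} = 28.83 kN and R_Z = 31.85 − 28.83 = 3.024 kN.
R_Y = 16.03 + 28.83 = 44.86 kN.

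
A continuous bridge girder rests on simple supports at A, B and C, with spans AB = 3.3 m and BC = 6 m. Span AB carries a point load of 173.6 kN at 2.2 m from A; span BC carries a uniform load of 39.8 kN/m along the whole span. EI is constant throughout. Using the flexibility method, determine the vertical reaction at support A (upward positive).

Take M_B as the redundant. Released structure: two simple spans AB and BC with a hinge at B.
Discontinuity in slope at B on the released structure — sum the simple-span end rotations:
  span AB: point load 173.6 at a = 2.2: Pab(L + a)/(6LEI) = 116.7/EI
  span BC: UDL 39.8: wL³/(24EI) = 358.2/EI
  relative rotation θ_0 = (116.7 + 358.2)/EI = 474.9/EI
A unit hogging moment at B produces rotation L₁/(3EI) + L₂/(3EI) = 3.1/EI.
Compatibility: M_B·(L₁+L₂)/(3EI) = θ_0, giving M_B = 153.2 kN·m (hogging).
Span AB, ΣM about A with M_B applied at B: R_B^{AB}·3.3 = 381.9 + 153.2, so R_B^{AB} = 162.2 kN and R_A = 173.6 − 162.2 = 11.44 kN.

R_A = 11.44 kN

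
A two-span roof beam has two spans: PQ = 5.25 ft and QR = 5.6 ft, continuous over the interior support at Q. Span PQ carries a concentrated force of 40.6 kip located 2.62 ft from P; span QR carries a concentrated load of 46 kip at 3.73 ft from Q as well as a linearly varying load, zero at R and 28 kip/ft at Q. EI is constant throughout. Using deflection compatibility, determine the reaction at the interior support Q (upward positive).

R_Q = 113.4 kip

Take M_Q as the redundant. Released structure: two simple spans PQ and QR with a hinge at Q.
Discontinuity in slope at Q on the released structure — sum the simple-span end rotations:
  span PQ: point load 40.6 at a = 2.62: Pab(L + a)/(6LEI) = 69.9/EI
  span QR: point load 46 at a = 3.73: Pab(L + b)/(6LEI) = 71.33/EI
  span QR: triangular load, peak 28: w₀L³/(45EI) = 109.3/EI
  relative rotation θ_0 = (69.9 + 180.6)/EI = 250.5/EI
A unit hogging moment at Q produces rotation L₁/(3EI) + L₂/(3EI) = 3.617/EI.
Compatibility: M_Q·(L₁+L₂)/(3EI) = θ_0, giving M_Q = 69.26 kip·ft (hogging).
Span PQ, ΣM about P with M_Q applied at Q: R_Q^{PQ}·5.25 = 106.4 + 69.26, so R_Q^{PQ} = 33.45 kip and R_P = 40.6 − 33.45 = 7.146 kip.
Span QR, ΣM about R: R_Q^{QR}·5.6 = 378.7 + 69.26, so R_Q^{QR} = 80 kip and R_R = 124.4 − 80 = 44.4 kip.
R_Q = 33.45 + 80 = 113.4 kip.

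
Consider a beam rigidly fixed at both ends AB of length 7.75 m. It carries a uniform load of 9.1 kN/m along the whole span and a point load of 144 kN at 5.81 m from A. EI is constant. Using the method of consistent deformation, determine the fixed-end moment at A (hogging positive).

Release both end moments; the primary structure is a simply-supported span AB with redundants M_A and M_B.
Simple-span end rotations at A and B under the given loads:
  at A: UDL 9.1: wL³/(24EI) = 176.5/EI
  at B: UDL 9.1: wL³/(24EI) = 176.5/EI
  at A: point load 144 at a = 5.81: Pab(L + b)/(6LEI) = 338.2/EI
  at B: point load 144 at a = 5.81: Pab(L + a)/(6LEI) = 473.3/EI
  θ_A0 = 514.7/EI,  θ_B0 = 649.8/EI
Flexibility coefficients: a unit moment at one end gives L/(3EI) there and L/(6EI) at the far end, so f₁₁ = f₂₂ = 2.583/EI and f₁₂ = f₂₁ = 1.292/EI.
Compatibility — zero rotation at each built-in end:
  2.583 M_A + 1.292 M_B = 514.7
  1.292 M_A + 2.583 M_B = 649.8
Solving the pair gives M_A = 97.97 kN·m and M_B = 202.6 kN·m (hogging).

M_A = 97.97 kN·m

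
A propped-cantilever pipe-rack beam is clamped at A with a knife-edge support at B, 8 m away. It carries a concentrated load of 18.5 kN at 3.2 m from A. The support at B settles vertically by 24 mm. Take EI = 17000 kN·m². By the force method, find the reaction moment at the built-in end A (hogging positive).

M_A = 47.54 kN·m

Choose R_B as the redundant. The primary structure is the cantilever fixed at A.
Free-end deflection of the primary structure under the applied loading (downward +):
  point load 18.5 at a = 3.2: Pa²(3L − a)/(6EI) = 656.7/EI
Flexibility coefficient — unit upward force at B: δ_{BB} = L³/(3EI) = 170.7/EI.
With EI = 17000 kN·m²: δ_0 = 0.038631 m and δ_{BB} = 0.010039 m/kN.
Compatibility — the beam at B must follow the support down by 0.024 m: δ_0 − R_B·δ_{BB} = 0.024, so R_B = (0.038631 − 0.024)/0.010039 = 1.457 kN.
Moment equilibrium about A: M_A = Σ(load moments about A) − R_B·L = 59.2 − 1.457×8 = 47.54 kN·m.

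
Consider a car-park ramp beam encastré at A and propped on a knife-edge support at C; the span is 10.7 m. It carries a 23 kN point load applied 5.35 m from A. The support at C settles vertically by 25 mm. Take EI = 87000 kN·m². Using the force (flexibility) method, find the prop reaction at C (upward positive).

Remove the prop at C; the released (primary) structure is a cantilever built in at A.
Free-end deflection of the primary structure under the applied loading (downward +):
  point load 23 at a = 5.35: Pa²(3L − a)/(6EI) = 2935/EI
Tip deflection under a unit load at C: L³/(3EI) = 408.3/EI.
With EI = 87000 kN·m²: δ_0 = 0.033736 m and δ_{CC} = 0.004694 m/kN.
Compatibility — the beam at C must follow the support down by 0.025 m: δ_0 − R_C·δ_{CC} = 0.025, so R_C = (0.033736 − 0.025)/0.004694 = 1.861 kN.

R_C = 1.861 kN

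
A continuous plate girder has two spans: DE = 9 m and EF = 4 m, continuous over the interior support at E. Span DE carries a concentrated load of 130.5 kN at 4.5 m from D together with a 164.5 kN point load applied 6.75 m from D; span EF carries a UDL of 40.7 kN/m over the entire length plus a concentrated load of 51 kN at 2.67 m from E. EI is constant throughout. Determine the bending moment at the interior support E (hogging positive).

M_E = 354.9 kN·m

Take M_E as the redundant. Released structure: two simple spans DE and EF with a hinge at E.
End slopes at the hinge E, treating each span as simply supported:
  span DE: point load 130.5 at a = 4.5: Pab(L + a)/(6LEI) = 660.7/EI
  span DE: point load 164.5 at a = 6.75: Pab(L + a)/(6LEI) = 728.7/EI
  span EF: UDL 40.7: wL³/(24EI) = 108.5/EI
  span EF: point load 51 at a = 2.67: Pab(L + b)/(6LEI) = 40.22/EI
  relative rotation θ_0 = (1389 + 148.8)/EI = 1538/EI
A unit hogging moment at E produces rotation L₁/(3EI) + L₂/(3EI) = 4.333/EI.
Slope continuity at E: θ_0 = M_E·4.333/EI, so M_E = 1538/4.333 = 354.9 kN·m (hogging).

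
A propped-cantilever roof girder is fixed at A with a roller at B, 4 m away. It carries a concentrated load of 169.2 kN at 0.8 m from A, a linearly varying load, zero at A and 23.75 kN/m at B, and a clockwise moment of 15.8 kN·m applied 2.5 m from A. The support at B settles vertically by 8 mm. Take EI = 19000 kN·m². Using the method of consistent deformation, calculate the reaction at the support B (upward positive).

Release the roller at B. Primary structure: cantilever fixed at A.
Free-end deflection of the primary structure under the applied loading (downward +):
  point load 169.2 at a = 0.8: Pa²(3L − a)/(6EI) = 202.1/EI
  triangular load, peak 23.75 at the free end: 11w₀L⁴/(120EI) = 557.3/EI
  clockwise couple 15.8 at a = 2.5: M₀a(2L − a)/(2EI) = 108.6/EI
  δ_0 = 868.1/EI
Tip deflection under a unit load at B: L³/(3EI) = 21.33/EI.
With EI = 19000 kN·m²: δ_0 = 0.045689 m and δ_{BB} = 0.001123 m/kN.
Compatibility — the beam at B must follow the support down by 0.008 m: δ_0 − R_B·δ_{BB} = 0.008, so R_B = (0.045689 − 0.008)/0.001123 = 33.57 kN.

R_B = 33.57 kN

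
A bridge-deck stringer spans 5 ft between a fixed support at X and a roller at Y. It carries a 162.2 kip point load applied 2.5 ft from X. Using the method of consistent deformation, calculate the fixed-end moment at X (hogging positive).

Choose R_Y as the redundant. The primary structure is the cantilever fixed at X.
Free-end deflection of the primary structure under the applied loading (downward +):
  point load 162.2 at a = 2.5: Pa²(3L − a)/(6EI) = 2112/EI
Tip deflection under a unit load at Y: L³/(3EI) = 41.67/EI.
The prop prevents deflection at Y: R_Y = δ_0/δ_{YY} = 2112/41.67 = 50.69 kip.
Moment equilibrium about X: M_X = Σ(load moments about X) − R_Y·L = 405.5 − 50.69×5 = 152.1 kip·ft.

M_X = 152.1 kip·ft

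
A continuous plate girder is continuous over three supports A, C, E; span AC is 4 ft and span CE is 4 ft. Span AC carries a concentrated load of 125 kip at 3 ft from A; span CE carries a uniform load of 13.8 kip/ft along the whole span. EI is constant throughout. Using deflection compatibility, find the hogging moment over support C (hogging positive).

Take M_C as the redundant. Released structure: two simple spans AC and CE with a hinge at C.
End slopes at the hinge C, treating each span as simply supported:
  span AC: point load 125 at a = 3: Pab(L + a)/(6LEI) = 109.4/EI
  span CE: UDL 13.8: wL³/(24EI) = 36.8/EI
  relative rotation θ_0 = (109.4 + 36.8)/EI = 146.2/EI
A unit hogging moment at C produces rotation L₁/(3EI) + L₂/(3EI) = 2.667/EI.
Slope continuity at C: θ_0 = M_C·2.667/EI, so M_C = 146.2/2.667 = 54.82 kip·ft (hogging).

M_C = 54.82 kip·ft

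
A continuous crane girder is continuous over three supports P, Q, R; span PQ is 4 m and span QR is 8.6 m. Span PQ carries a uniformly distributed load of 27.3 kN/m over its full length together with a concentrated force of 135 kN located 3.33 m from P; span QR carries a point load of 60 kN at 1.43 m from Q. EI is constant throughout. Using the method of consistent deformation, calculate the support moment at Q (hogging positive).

M_Q = 84 kN·m

Release continuity at Q by inserting a hinge; the redundant is the internal moment M_Q. The primary structure is two simply-supported spans PQ and QR.
Rotations at Q on the released spans (each span's end-slope, ×1/EI):
  span PQ: UDL 27.3: wL³/(24EI) = 72.8/EI
  span PQ: point load 135 at a = 3.33: Pab(L + a)/(6LEI) = 91.99/EI
  span QR: point load 60 at a = 1.43: Pab(L + b)/(6LEI) = 188/EI
  relative rotation θ_0 = (164.8 + 188)/EI = 352.8/EI
A unit hogging moment at Q produces rotation L₁/(3EI) + L₂/(3EI) = 4.2/EI.
Slope continuity at Q: θ_0 = M_Q·4.2/EI, so M_Q = 352.8/4.2 = 84 kN·m (hogging).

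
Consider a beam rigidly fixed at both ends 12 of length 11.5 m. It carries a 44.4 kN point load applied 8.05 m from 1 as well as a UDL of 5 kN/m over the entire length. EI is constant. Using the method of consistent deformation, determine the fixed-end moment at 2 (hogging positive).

Take the two fixed-end moments M_1, M_2 as redundants; the released structure is the simple span 12.
Simple-span end rotations at 1 and 2 under the given loads:
  at 1: point load 44.4 at a = 8.05: Pab(L + b)/(6LEI) = 267.2/EI
  at 2: point load 44.4 at a = 8.05: Pab(L + a)/(6LEI) = 349.4/EI
  at 1: UDL 5: wL³/(24EI) = 316.8/EI
  at 2: UDL 5: wL³/(24EI) = 316.8/EI
  θ_10 = 584/EI,  θ_20 = 666.2/EI
Flexibility coefficients: a unit moment at one end gives L/(3EI) there and L/(6EI) at the far end, so f₁₁ = f₂₂ = 3.833/EI and f₁₂ = f₂₁ = 1.917/EI.
Compatibility — zero rotation at each built-in end:
  3.833 M_1 + 1.917 M_2 = 584
  1.917 M_1 + 3.833 M_2 = 666.2
Solving the pair gives M_1 = 87.27 kN·m and M_2 = 130.2 kN·m (hogging).

M_2 = 130.2 kN·m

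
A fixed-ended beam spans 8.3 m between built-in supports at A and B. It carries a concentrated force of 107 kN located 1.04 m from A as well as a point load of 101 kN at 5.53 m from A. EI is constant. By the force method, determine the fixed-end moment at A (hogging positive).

M_A = 147.3 kN·m

Take the two fixed-end moments M_A, M_B as redundants; the released structure is the simple span AB.
On the primary (simply-supported) span, the end slopes from the loading are:
  at A: point load 107 at a = 1.04: Pab(L + b)/(6LEI) = 252.4/EI
  at B: point load 107 at a = 1.04: Pab(L + a)/(6LEI) = 151.5/EI
  at A: point load 101 at a = 5.53: Pab(L + b)/(6LEI) = 343.9/EI
  at B: point load 101 at a = 5.53: Pab(L + a)/(6LEI) = 429.7/EI
  θ_A0 = 596.3/EI,  θ_B0 = 581.2/EI
Flexibility coefficients: a unit moment at one end gives L/(3EI) there and L/(6EI) at the far end, so f₁₁ = f₂₂ = 2.767/EI and f₁₂ = f₂₁ = 1.383/EI.
Compatibility — zero rotation at each built-in end:
  2.767 M_A + 1.383 M_B = 596.3
  1.383 M_A + 2.767 M_B = 581.2
Solving the pair gives M_A = 147.3 kN·m and M_B = 136.4 kN·m (hogging).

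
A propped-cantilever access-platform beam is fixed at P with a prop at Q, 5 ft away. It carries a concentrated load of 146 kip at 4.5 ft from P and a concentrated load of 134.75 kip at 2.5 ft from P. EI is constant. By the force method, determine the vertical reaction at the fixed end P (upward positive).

R_P = 114.5 kip

Remove the prop at Q; the released (primary) structure is a cantilever built in at P.
Downward deflection at the released point Q due to the loads:
  point load 146 at a = 4.5: Pa²(3L − a)/(6EI) = 5174/EI
  point load 134.75 at a = 2.5: Pa²(3L − a)/(6EI) = 1755/EI
  δ_0 = 6928/EI
Flexibility coefficient — unit upward force at Q: δ_{QQ} = L³/(3EI) = 41.67/EI.
Compatibility at Q: δ_0 − R_Q·δ_{QQ} = 0, so R_Q = 6928/41.67 = 166.3 kip.
Vertical equilibrium: R_P = ΣP − R_Q = 280.8 − 166.3 = 114.5 kip.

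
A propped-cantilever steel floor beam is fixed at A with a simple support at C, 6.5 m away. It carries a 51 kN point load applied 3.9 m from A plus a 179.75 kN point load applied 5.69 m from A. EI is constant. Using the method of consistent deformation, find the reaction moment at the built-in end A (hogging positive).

Remove the prop at C; the released (primary) structure is a cantilever built in at A.
Free-end deflection of the primary structure under the applied loading (downward +):
  point load 51 at a = 3.9: Pa²(3L − a)/(6EI) = 2017/EI
  point load 179.75 at a = 5.69: Pa²(3L − a)/(6EI) = 13395/EI
  δ_0 = 15412/EI
Flexibility coefficient — unit upward force at C: δ_{CC} = L³/(3EI) = 91.54/EI.
The prop prevents deflection at C: R_C = δ_0/δ_{CC} = 15412/91.54 = 168.4 kN.
Moment equilibrium about A: M_A = Σ(load moments about A) − R_C·L = 1222 − 168.4×6.5 = 127.4 kN·m.

M_A = 127.4 kN·m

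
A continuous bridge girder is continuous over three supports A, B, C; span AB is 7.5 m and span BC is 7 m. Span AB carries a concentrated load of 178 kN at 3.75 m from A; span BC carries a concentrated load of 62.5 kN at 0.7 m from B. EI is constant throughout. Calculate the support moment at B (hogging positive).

Take M_B as the redundant. Released structure: two simple spans AB and BC with a hinge at B.
Rotations at B on the released spans (each span's end-slope, ×1/EI):
  span AB: point load 178 at a = 3.75: Pab(L + a)/(6LEI) = 625.8/EI
  span BC: point load 62.5 at a = 0.7: Pab(L + b)/(6LEI) = 87.28/EI
  relative rotation θ_0 = (625.8 + 87.28)/EI = 713.1/EI
A unit hogging moment at B produces rotation L₁/(3EI) + L₂/(3EI) = 4.833/EI.
Slope continuity at B: θ_0 = M_B·4.833/EI, so M_B = 713.1/4.833 = 147.5 kN·m (hogging).

M_B = 147.5 kN·m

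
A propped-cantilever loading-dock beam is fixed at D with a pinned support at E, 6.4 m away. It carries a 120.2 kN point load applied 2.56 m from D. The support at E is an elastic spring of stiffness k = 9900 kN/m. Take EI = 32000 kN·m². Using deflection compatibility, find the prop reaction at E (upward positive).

R_E = 24.11 kN

Release the roller at E. Primary structure: cantilever fixed at D.
Deflection at E on the released cantilever, summing each load's contribution:
  point load 120.2 at a = 2.56: Pa²(3L − a)/(6EI) = 2185/EI
Tip deflection under a unit load at E: L³/(3EI) = 87.38/EI.
With EI = 32000 kN·m²: δ_0 = 0.068271 m and δ_{EE} = 0.002731 m/kN.
Compatibility — the spring shortens by R_E/k under the reaction it provides: δ_0 − R_E·δ_{EE} = R_E/k. With 1/k = 0.000101 m/kN, R_E = δ_0 / (δ_{EE} + 1/k) = 0.068271 / (0.002731 + 0.000101) = 24.11 kN.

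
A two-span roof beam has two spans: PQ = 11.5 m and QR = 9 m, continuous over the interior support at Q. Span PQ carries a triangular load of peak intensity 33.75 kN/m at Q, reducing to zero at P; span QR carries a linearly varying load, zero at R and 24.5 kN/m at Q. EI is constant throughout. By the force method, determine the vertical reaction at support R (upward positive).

Take M_Q as the redundant. Released structure: two simple spans PQ and QR with a hinge at Q.
Discontinuity in slope at Q on the released structure — sum the simple-span end rotations:
  span PQ: triangular load, peak 33.75: w₀L³/(45EI) = 1141/EI
  span QR: triangular load, peak 24.5: w₀L³/(45EI) = 396.9/EI
  relative rotation θ_0 = (1141 + 396.9)/EI = 1538/EI
A unit hogging moment at Q produces rotation L₁/(3EI) + L₂/(3EI) = 6.833/EI.
Slope continuity at Q: θ_0 = M_Q·6.833/EI, so M_Q = 1538/6.833 = 225 kN·m (hogging).
Span QR, ΣM about R: R_Q^{QR}·9 = 661.5 + 225, so R_Q^{QR} = 98.5 kN and R_R = 110.2 − 98.5 = 11.75 kN.

R_R = 11.75 kN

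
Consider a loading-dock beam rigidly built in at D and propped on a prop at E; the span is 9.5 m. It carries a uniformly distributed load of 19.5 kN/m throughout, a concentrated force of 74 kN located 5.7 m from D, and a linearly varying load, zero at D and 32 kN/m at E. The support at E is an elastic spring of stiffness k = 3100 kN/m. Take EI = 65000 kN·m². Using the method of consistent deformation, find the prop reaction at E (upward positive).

Take the reaction at E as the redundant and release it; the primary structure is a cantilever fixed at D.
Deflection at E on the released cantilever, summing each load's contribution:
  UDL 19.5: wL⁴/(8EI) = 19854/EI
  point load 74 at a = 5.7: Pa²(3L − a)/(6EI) = 9136/EI
  triangular load, peak 32 at the free end: 11w₀L⁴/(120EI) = 23892/EI
  δ_0 = 52882/EI
Flexibility coefficient — unit upward force at E: δ_{EE} = L³/(3EI) = 285.8/EI.
With EI = 65000 kN·m²: δ_0 = 0.81357 m and δ_{EE} = 0.004397 m/kN.
Compatibility — the spring shortens by R_E/k under the reaction it provides: δ_0 − R_E·δ_{EE} = R_E/k. With 1/k = 0.000323 m/kN, R_E = δ_0 / (δ_{EE} + 1/k) = 0.81357 / (0.004397 + 0.000323) = 172.4 kN.

R_E = 172.4 kN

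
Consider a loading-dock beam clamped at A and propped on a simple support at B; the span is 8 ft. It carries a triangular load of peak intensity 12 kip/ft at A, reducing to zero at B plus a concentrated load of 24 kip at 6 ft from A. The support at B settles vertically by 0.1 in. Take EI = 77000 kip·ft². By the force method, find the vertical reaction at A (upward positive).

R_A = 50.97 kip

Choose R_B as the redundant. The primary structure is the cantilever fixed at A.
Primary-structure tip deflection at B by superposition:
  triangular load, peak 12 at the fixed end: w₀L⁴/(30EI) = 1638/EI
  point load 24 at a = 6: Pa²(3L − a)/(6EI) = 2592/EI
  δ_0 = 4230/EI
Flexibility coefficient — unit upward force at B: δ_{BB} = L³/(3EI) = 170.7/EI.
With EI = 77000 kip·ft²: δ_0 = 0.05494 ft and δ_{BB} = 0.002216 ft/kip.
Compatibility — the beam at B must follow the support down by 0.008333 ft: δ_0 − R_B·δ_{BB} = 0.008333, so R_B = (0.05494 − 0.008333)/0.002216 = 21.03 kip.
Vertical equilibrium: R_A = ΣP − R_B = 72 − 21.03 = 50.97 kip.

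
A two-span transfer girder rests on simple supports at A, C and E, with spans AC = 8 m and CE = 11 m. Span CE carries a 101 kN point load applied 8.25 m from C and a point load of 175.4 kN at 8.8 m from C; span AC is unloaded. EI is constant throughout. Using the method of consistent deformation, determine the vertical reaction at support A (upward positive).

Insert a hinge at C; M_C is the redundant, and each span becomes simply supported.
End slopes at the hinge C, treating each span as simply supported:
  span CE: point load 101 at a = 8.25: Pab(L + b)/(6LEI) = 477.4/EI
  span CE: point load 175.4 at a = 8.8: Pab(L + b)/(6LEI) = 679.1/EI
  relative rotation θ_0 = (0 + 1157)/EI = 1157/EI
A unit hogging moment at C produces rotation L₁/(3EI) + L₂/(3EI) = 6.333/EI.
Compatibility: M_C·(L₁+L₂)/(3EI) = θ_0, giving M_C = 182.6 kN·m (hogging).
Span AC, ΣM about A with M_C applied at C: R_C^{AC}·8 = 0 + 182.6, so R_C^{AC} = 22.83 kN and R_A = 0 − 22.83 = -22.83 kN.

R_A = -22.83 kN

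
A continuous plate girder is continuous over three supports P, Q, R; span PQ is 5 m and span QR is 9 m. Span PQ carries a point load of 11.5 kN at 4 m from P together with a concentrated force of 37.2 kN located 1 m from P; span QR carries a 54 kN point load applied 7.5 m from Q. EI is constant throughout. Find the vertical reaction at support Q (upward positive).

Take M_Q as the redundant. Released structure: two simple spans PQ and QR with a hinge at Q.
End slopes at the hinge Q, treating each span as simply supported:
  span PQ: point load 11.5 at a = 4: Pab(L + a)/(6LEI) = 13.8/EI
  span PQ: point load 37.2 at a = 1: Pab(L + a)/(6LEI) = 29.76/EI
  span QR: point load 54 at a = 7.5: Pab(L + b)/(6LEI) = 118.1/EI
  relative rotation θ_0 = (43.56 + 118.1)/EI = 161.7/EI
A unit hogging moment at Q produces rotation L₁/(3EI) + L₂/(3EI) = 4.667/EI.
Slope continuity at Q: θ_0 = M_Q·4.667/EI, so M_Q = 161.7/4.667 = 34.65 kN·m (hogging).
Span PQ, ΣM about P with M_Q applied at Q: R_Q^{PQ}·5 = 83.2 + 34.65, so R_Q^{PQ} = 23.57 kN and R_P = 48.7 − 23.57 = 25.13 kN.
Span QR, ΣM about R: R_Q^{QR}·9 = 81 + 34.65, so R_Q^{QR} = 12.85 kN and R_R = 54 − 12.85 = 41.15 kN.
R_Q = 23.57 + 12.85 = 36.42 kN.

R_Q = 36.42 kN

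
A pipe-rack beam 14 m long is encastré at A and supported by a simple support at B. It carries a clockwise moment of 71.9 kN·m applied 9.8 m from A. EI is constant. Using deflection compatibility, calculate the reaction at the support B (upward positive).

Take the reaction at B as the redundant and release it; the primary structure is a cantilever fixed at A.
Deflection at B on the released cantilever, summing each load's contribution:
  clockwise couple 71.9 at a = 9.8: M₀a(2L − a)/(2EI) = 6412/EI
Flexibility coefficient — unit upward force at B: δ_{BB} = L³/(3EI) = 914.7/EI.
Compatibility at B: δ_0 − R_B·δ_{BB} = 0, so R_B = 6412/914.7 = 7.01 kN.

R_B = 7.01 kN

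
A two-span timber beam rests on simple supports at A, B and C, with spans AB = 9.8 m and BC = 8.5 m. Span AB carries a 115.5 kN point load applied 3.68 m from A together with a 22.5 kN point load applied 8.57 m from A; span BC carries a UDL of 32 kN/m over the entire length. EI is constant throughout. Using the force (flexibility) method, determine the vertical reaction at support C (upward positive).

R_C = 107.3 kN

Take M_B as the redundant. Released structure: two simple spans AB and BC with a hinge at B.
Rotations at B on the released spans (each span's end-slope, ×1/EI):
  span AB: point load 115.5 at a = 3.68: Pab(L + a)/(6LEI) = 596.3/EI
  span AB: point load 22.5 at a = 8.57: Pab(L + a)/(6LEI) = 74.1/EI
  span BC: UDL 32: wL³/(24EI) = 818.8/EI
  relative rotation θ_0 = (670.4 + 818.8)/EI = 1489/EI
A unit hogging moment at B produces rotation L₁/(3EI) + L₂/(3EI) = 6.1/EI.
Slope continuity at B: θ_0 = M_B·6.1/EI, so M_B = 1489/6.1 = 244.1 kN·m (hogging).
Span BC, ΣM about C: R_B^{BC}·8.5 = 1156 + 244.1, so R_B^{BC} = 164.7 kN and R_C = 272 − 164.7 = 107.3 kN.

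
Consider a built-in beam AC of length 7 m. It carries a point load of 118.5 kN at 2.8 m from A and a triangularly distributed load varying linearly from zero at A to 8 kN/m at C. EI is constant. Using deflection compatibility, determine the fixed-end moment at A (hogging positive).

M_A = 132.5 kN·m

Release both end moments; the primary structure is a simply-supported span AC with redundants M_A and M_C.
End rotations of the released simple span under the applied load (×1/EI):
  at A: point load 118.5 at a = 2.8: Pab(L + b)/(6LEI) = 371.6/EI
  at C: point load 118.5 at a = 2.8: Pab(L + a)/(6LEI) = 325.2/EI
  at A: triangular load, peak 8: 7w₀L³/(360EI) = 53.36/EI
  at C: triangular load, peak 8: w₀L³/(45EI) = 60.98/EI
  θ_A0 = 425/EI,  θ_C0 = 386.1/EI
Flexibility coefficients: a unit moment at one end gives L/(3EI) there and L/(6EI) at the far end, so f₁₁ = f₂₂ = 2.333/EI and f₁₂ = f₂₁ = 1.167/EI.
Compatibility — zero rotation at each built-in end:
  2.333 M_A + 1.167 M_C = 425
  1.167 M_A + 2.333 M_C = 386.1
Solving the pair gives M_A = 132.5 kN·m and M_C = 99.23 kN·m (hogging).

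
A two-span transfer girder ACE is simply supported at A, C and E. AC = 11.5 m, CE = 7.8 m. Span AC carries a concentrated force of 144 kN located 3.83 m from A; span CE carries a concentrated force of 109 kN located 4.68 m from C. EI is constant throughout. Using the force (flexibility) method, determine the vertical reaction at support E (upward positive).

Take M_C as the redundant. Released structure: two simple spans AC and CE with a hinge at C.
End slopes at the hinge C, treating each span as simply supported:
  span AC: point load 144 at a = 3.83: Pab(L + a)/(6LEI) = 939.8/EI
  span CE: point load 109 at a = 4.68: Pab(L + b)/(6LEI) = 371.4/EI
  relative rotation θ_0 = (939.8 + 371.4)/EI = 1311/EI
A unit hogging moment at C produces rotation L₁/(3EI) + L₂/(3EI) = 6.433/EI.
Slope continuity at C: θ_0 = M_C·6.433/EI, so M_C = 1311/6.433 = 203.8 kN·m (hogging).
Span CE, ΣM about E: R_C^{CE}·7.8 = 340.1 + 203.8, so R_C^{CE} = 69.73 kN and R_E = 109 − 69.73 = 39.27 kN.

R_E = 39.27 kN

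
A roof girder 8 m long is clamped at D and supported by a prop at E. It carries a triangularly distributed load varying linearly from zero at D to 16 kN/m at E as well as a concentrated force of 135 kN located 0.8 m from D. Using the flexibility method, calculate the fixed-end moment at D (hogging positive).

Remove the prop at E; the released (primary) structure is a cantilever built in at D.
Deflection at E on the released cantilever, summing each load's contribution:
  triangular load, peak 16 at the free end: 11w₀L⁴/(120EI) = 6007/EI
  point load 135 at a = 0.8: Pa²(3L − a)/(6EI) = 334.1/EI
  δ_0 = 6342/EI
Flexibility coefficient — unit upward force at E: δ_{EE} = L³/(3EI) = 170.7/EI.
The prop prevents deflection at E: R_E = δ_0/δ_{EE} = 6342/170.7 = 37.16 kN.
Moment equilibrium about D: M_D = Σ(load moments about D) − R_E·L = 449.3 − 37.16×8 = 152.1 kN·m.

M_D = 152.1 kN·m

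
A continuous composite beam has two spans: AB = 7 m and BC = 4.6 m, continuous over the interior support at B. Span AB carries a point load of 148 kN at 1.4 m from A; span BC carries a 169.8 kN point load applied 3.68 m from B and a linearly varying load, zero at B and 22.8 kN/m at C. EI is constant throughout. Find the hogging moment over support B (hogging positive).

M_B = 100.9 kN·m

Insert a hinge at B; M_B is the redundant, and each span becomes simply supported.
Rotations at B on the released spans (each span's end-slope, ×1/EI):
  span AB: point load 148 at a = 1.4: Pab(L + a)/(6LEI) = 232.1/EI
  span BC: point load 169.8 at a = 3.68: Pab(L + b)/(6LEI) = 115/EI
  span BC: triangular load, peak 22.8: 7w₀L³/(360EI) = 43.15/EI
  relative rotation θ_0 = (232.1 + 158.1)/EI = 390.2/EI
A unit hogging moment at B produces rotation L₁/(3EI) + L₂/(3EI) = 3.867/EI.
Compatibility: M_B·(L₁+L₂)/(3EI) = θ_0, giving M_B = 100.9 kN·m (hogging).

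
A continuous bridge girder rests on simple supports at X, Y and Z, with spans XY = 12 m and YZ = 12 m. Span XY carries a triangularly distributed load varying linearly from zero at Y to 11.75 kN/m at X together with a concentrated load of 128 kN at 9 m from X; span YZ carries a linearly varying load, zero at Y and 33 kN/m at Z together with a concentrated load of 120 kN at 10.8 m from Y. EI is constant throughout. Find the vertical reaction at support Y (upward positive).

R_Y = 255.8 kN

Take M_Y as the redundant. Released structure: two simple spans XY and YZ with a hinge at Y.
Discontinuity in slope at Y on the released structure — sum the simple-span end rotations:
  span XY: triangular load, peak 11.75: 7w₀L³/(360EI) = 394.8/EI
  span XY: point load 128 at a = 9: Pab(L + a)/(6LEI) = 1008/EI
  span YZ: triangular load, peak 33: 7w₀L³/(360EI) = 1109/EI
  span YZ: point load 120 at a = 10.8: Pab(L + b)/(6LEI) = 285.1/EI
  relative rotation θ_0 = (1403 + 1394)/EI = 2797/EI
A unit hogging moment at Y produces rotation L₁/(3EI) + L₂/(3EI) = 8/EI.
Compatibility: M_Y·(L₁+L₂)/(3EI) = θ_0, giving M_Y = 349.6 kN·m (hogging).
Span XY, ΣM about X with M_Y applied at Y: R_Y^{XY}·12 = 1434 + 349.6, so R_Y^{XY} = 148.6 kN and R_X = 198.5 − 148.6 = 49.87 kN.
Span YZ, ΣM about Z: R_Y^{YZ}·12 = 936 + 349.6, so R_Y^{YZ} = 107.1 kN and R_Z = 318 − 107.1 = 210.9 kN.
R_Y = 148.6 + 107.1 = 255.8 kN.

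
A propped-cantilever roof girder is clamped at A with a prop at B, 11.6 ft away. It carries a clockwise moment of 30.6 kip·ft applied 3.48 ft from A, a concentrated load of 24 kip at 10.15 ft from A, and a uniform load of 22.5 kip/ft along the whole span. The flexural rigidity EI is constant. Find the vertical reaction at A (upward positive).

R_A = 165.6 kip

Release the roller at B. Primary structure: cantilever fixed at A.
Free-end deflection of the primary structure under the applied loading (downward +):
  clockwise couple 30.6 at a = 3.48: M₀a(2L − a)/(2EI) = 1050/EI
  point load 24 at a = 10.15: Pa²(3L − a)/(6EI) = 10158/EI
  UDL 22.5: wL⁴/(8EI) = 50924/EI
  δ_0 = 62132/EI
Tip deflection under a unit load at B: L³/(3EI) = 520.3/EI.
Compatibility at B: δ_0 − R_B·δ_{BB} = 0, so R_B = 62132/520.3 = 119.4 kip.
Vertical equilibrium: R_A = ΣP − R_B = 285 − 119.4 = 165.6 kip.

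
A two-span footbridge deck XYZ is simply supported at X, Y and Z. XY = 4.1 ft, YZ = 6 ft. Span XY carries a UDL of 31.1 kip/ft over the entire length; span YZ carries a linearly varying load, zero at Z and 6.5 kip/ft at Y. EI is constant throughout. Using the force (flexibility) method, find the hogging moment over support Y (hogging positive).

M_Y = 35.8 kip·ft

Release continuity at Y by inserting a hinge; the redundant is the internal moment M_Y. The primary structure is two simply-supported spans XY and YZ.
Rotations at Y on the released spans (each span's end-slope, ×1/EI):
  span XY: UDL 31.1: wL³/(24EI) = 89.31/EI
  span YZ: triangular load, peak 6.5: w₀L³/(45EI) = 31.2/EI
  relative rotation θ_0 = (89.31 + 31.2)/EI = 120.5/EI
A unit hogging moment at Y produces rotation L₁/(3EI) + L₂/(3EI) = 3.367/EI.
Compatibility: M_Y·(L₁+L₂)/(3EI) = θ_0, giving M_Y = 35.8 kip·ft (hogging).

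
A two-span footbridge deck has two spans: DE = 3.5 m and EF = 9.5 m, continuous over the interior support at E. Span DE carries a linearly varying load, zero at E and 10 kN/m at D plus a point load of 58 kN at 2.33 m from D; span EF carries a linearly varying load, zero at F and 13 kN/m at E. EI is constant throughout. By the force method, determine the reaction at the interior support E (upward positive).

Insert a hinge at E; M_E is the redundant, and each span becomes simply supported.
Discontinuity in slope at E on the released structure — sum the simple-span end rotations:
  span DE: triangular load, peak 10: 7w₀L³/(360EI) = 8.337/EI
  span DE: point load 58 at a = 2.33: Pab(L + a)/(6LEI) = 43.9/EI
  span EF: triangular load, peak 13: w₀L³/(45EI) = 247.7/EI
  relative rotation θ_0 = (52.23 + 247.7)/EI = 299.9/EI
A unit hogging moment at E produces rotation L₁/(3EI) + L₂/(3EI) = 4.333/EI.
Compatibility: M_E·(L₁+L₂)/(3EI) = θ_0, giving M_E = 69.21 kN·m (hogging).
Span DE, ΣM about D with M_E applied at E: R_E^{DE}·3.5 = 155.6 + 69.21, so R_E^{DE} = 64.22 kN and R_D = 75.5 − 64.22 = 11.28 kN.
Span EF, ΣM about F: R_E^{EF}·9.5 = 391.1 + 69.21, so R_E^{EF} = 48.45 kN and R_F = 61.75 − 48.45 = 13.3 kN.
R_E = 64.22 + 48.45 = 112.7 kN.

R_E = 112.7 kN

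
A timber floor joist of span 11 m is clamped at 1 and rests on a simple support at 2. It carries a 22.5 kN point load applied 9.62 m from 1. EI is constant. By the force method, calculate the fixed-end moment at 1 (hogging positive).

Take the reaction at 2 as the redundant and release it; the primary structure is a cantilever fixed at 1.
Deflection at 2 on the released cantilever, summing each load's contribution:
  point load 22.5 at a = 9.62: Pa²(3L − a)/(6EI) = 8114/EI
Flexibility coefficient — unit upward force at 2: δ_{22} = L³/(3EI) = 443.7/EI.
Compatibility at 2: δ_0 − R_2·δ_{22} = 0, so R_2 = 8114/443.7 = 18.29 kN.
Moment equilibrium about 1: M_1 = Σ(load moments about 1) − R_2·L = 216.4 − 18.29×11 = 15.28 kN·m.

M_1 = 15.28 kN·m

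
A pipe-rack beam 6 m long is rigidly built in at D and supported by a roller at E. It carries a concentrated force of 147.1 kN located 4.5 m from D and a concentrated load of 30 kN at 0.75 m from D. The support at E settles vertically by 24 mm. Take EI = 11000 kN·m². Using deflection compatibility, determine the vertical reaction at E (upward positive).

R_E = 90.09 kN

Take the reaction at E as the redundant and release it; the primary structure is a cantilever fixed at D.
Primary-structure tip deflection at E by superposition:
  point load 147.1 at a = 4.5: Pa²(3L − a)/(6EI) = 6702/EI
  point load 30 at a = 0.75: Pa²(3L − a)/(6EI) = 48.52/EI
  δ_0 = 6751/EI
Flexibility coefficient — unit upward force at E: δ_{EE} = L³/(3EI) = 72/EI.
With EI = 11000 kN·m²: δ_0 = 0.61371 m and δ_{EE} = 0.006545 m/kN.
Compatibility — the beam at E must follow the support down by 0.024 m: δ_0 − R_E·δ_{EE} = 0.024, so R_E = (0.61371 − 0.024)/0.006545 = 90.09 kN.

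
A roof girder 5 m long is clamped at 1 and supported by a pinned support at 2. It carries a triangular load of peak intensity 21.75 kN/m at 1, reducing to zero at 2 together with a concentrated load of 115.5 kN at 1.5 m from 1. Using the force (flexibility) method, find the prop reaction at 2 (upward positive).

R_2 = 24.91 kN

Release the roller at 2. Primary structure: cantilever fixed at 1.
Deflection at 2 on the released cantilever, summing each load's contribution:
  triangular load, peak 21.75 at the fixed end: w₀L⁴/(30EI) = 453.1/EI
  point load 115.5 at a = 1.5: Pa²(3L − a)/(6EI) = 584.7/EI
  δ_0 = 1038/EI
Tip deflection under a unit load at 2: L³/(3EI) = 41.67/EI.
Compatibility at 2: δ_0 − R_2·δ_{22} = 0, so R_2 = 1038/41.67 = 24.91 kN.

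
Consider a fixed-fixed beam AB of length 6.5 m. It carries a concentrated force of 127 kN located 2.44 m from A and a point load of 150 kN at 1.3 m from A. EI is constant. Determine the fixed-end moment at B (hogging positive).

Take the two fixed-end moments M_A, M_B as redundants; the released structure is the simple span AB.
On the primary (simply-supported) span, the end slopes from the loading are:
  at A: point load 127 at a = 2.44: Pab(L + b)/(6LEI) = 340.7/EI
  at B: point load 127 at a = 2.44: Pab(L + a)/(6LEI) = 288.4/EI
  at A: point load 150 at a = 1.3: Pab(L + b)/(6LEI) = 304.2/EI
  at B: point load 150 at a = 1.3: Pab(L + a)/(6LEI) = 202.8/EI
  θ_A0 = 644.9/EI,  θ_B0 = 491.2/EI
Flexibility coefficients: a unit moment at one end gives L/(3EI) there and L/(6EI) at the far end, so f₁₁ = f₂₂ = 2.167/EI and f₁₂ = f₂₁ = 1.083/EI.
Compatibility — zero rotation at each built-in end:
  2.167 M_A + 1.083 M_B = 644.9
  1.083 M_A + 2.167 M_B = 491.2
Solving the pair gives M_A = 245.7 kN·m and M_B = 103.9 kN·m (hogging).

M_B = 103.9 kN·m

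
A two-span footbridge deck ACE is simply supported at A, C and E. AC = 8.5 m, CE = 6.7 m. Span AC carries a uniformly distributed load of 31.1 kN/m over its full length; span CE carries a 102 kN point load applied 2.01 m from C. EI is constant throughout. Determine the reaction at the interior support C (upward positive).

R_C = 259.8 kN

Insert a hinge at C; M_C is the redundant, and each span becomes simply supported.
End slopes at the hinge C, treating each span as simply supported:
  span AC: UDL 31.1: wL³/(24EI) = 795.8/EI
  span CE: point load 102 at a = 2.01: Pab(L + b)/(6LEI) = 272.4/EI
  relative rotation θ_0 = (795.8 + 272.4)/EI = 1068/EI
A unit hogging moment at C produces rotation L₁/(3EI) + L₂/(3EI) = 5.067/EI.
Compatibility: M_C·(L₁+L₂)/(3EI) = θ_0, giving M_C = 210.8 kN·m (hogging).
Span AC, ΣM about A with M_C applied at C: R_C^{AC}·8.5 = 1123 + 210.8, so R_C^{AC} = 157 kN and R_A = 264.4 − 157 = 107.4 kN.
Span CE, ΣM about E: R_C^{CE}·6.7 = 478.4 + 210.8, so R_C^{CE} = 102.9 kN and R_E = 102 − 102.9 = -0.8682 kN.
R_C = 157 + 102.9 = 259.8 kN.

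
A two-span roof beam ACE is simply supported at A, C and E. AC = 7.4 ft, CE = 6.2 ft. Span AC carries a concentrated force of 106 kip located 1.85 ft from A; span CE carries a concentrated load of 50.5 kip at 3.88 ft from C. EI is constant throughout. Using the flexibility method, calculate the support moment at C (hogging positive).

Release continuity at C by inserting a hinge; the redundant is the internal moment M_C. The primary structure is two simply-supported spans AC and CE.
Discontinuity in slope at C on the released structure — sum the simple-span end rotations:
  span AC: point load 106 at a = 1.85: Pab(L + a)/(6LEI) = 226.7/EI
  span CE: point load 50.5 at a = 3.88: Pab(L + b)/(6LEI) = 104.1/EI
  relative rotation θ_0 = (226.7 + 104.1)/EI = 330.9/EI
A unit hogging moment at C produces rotation L₁/(3EI) + L₂/(3EI) = 4.533/EI.
Slope continuity at C: θ_0 = M_C·4.533/EI, so M_C = 330.9/4.533 = 72.98 kip·ft (hogging).

M_C = 72.98 kip·ft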